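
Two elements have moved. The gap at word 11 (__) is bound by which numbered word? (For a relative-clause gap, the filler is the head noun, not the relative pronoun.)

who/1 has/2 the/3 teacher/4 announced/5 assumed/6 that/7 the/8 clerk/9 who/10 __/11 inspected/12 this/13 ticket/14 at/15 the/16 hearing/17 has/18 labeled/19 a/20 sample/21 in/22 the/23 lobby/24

The marked gap is inside the relative clause, the subject of "inspected".
Its filler is the head noun "clerk" (via "who"), at word 9.
(The other dependency links word 1 to a gap after word 5.)

9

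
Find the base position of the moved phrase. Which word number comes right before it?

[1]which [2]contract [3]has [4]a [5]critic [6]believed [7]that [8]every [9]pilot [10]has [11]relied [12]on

The displaced element is "which contract" (word 2).
It is linked across 1 clause boundary (that).
It functions as the object of the preposition "on" of "relied", so the gap sits immediately after word 12 ("on").
Base order: A critic has believed that every pilot has relied on which contract.

12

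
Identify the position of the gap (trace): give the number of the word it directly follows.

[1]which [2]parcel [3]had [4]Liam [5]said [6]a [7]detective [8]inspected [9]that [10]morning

8

The displaced element is "which parcel" (word 2).
It is linked across 1 clause boundary (Ø).
It functions as the direct object of "inspected", so the gap sits immediately after word 8 ("inspected").
Base order: Liam had said a detective inspected which parcel that morning.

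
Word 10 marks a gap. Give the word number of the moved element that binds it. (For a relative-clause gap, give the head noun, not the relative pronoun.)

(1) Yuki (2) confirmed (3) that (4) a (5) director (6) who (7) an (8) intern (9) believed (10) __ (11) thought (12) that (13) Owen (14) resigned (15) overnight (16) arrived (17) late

5

The gap at 10 is the subject of "thought", inside a relative clause.
The relative pronoun is "who" (word 6); it is bound by the head noun immediately before it.
Its filler is the head noun "director", at word 5.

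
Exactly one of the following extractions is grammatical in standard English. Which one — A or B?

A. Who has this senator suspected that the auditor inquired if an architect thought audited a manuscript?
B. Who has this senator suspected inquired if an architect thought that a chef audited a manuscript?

B

In A, the wh-phrase is extracted from inside a wh-island (introduced by "if"), which blocks movement.
In B, the extraction path crosses only that-complement boundaries, which are transparent.
So B is grammatical.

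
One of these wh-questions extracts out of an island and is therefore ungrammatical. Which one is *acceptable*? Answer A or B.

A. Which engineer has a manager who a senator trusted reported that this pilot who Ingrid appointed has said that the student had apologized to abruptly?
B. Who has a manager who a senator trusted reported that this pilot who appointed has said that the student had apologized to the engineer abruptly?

In B, the wh-phrase is extracted from inside a complex-NP island (relative clause) (introduced by "who"), which blocks movement.
In A, the extraction path crosses only that-complement boundaries, which are transparent.
So A is grammatical.

A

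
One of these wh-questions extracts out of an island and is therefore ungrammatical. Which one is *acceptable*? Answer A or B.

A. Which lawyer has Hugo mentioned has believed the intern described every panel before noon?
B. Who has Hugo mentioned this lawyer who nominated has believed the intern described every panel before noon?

In B, the wh-phrase is extracted from inside a complex-NP island (relative clause) (introduced by "who"), which blocks movement.
In A, the extraction path crosses only that-complement boundaries, which are transparent.
So A is grammatical.

A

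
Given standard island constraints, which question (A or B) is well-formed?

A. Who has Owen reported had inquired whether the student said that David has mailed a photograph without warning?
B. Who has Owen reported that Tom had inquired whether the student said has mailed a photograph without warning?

In B, the wh-phrase is extracted from inside a wh-island (introduced by "whether"), which blocks movement.
In A, the extraction path crosses only that-complement boundaries, which are transparent.
So A is grammatical.

A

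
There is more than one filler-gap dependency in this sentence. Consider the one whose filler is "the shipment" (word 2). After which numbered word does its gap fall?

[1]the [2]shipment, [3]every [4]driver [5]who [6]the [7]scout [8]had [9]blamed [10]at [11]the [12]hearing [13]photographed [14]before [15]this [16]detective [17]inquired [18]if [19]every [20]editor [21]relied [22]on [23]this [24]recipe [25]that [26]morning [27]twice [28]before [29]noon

The displaced element is "the shipment" (word 2).
It functions as the direct object of "photographed", so the gap sits immediately after word 13 ("photographed").
Base order: Every driver who the scout had blamed at the hearing photographed the shipment before this detective inquired if every editor relied on this recipe that morning twice before noon.

13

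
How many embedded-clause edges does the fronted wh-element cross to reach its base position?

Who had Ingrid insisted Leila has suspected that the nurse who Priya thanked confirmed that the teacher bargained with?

3

"who" is extracted from the PP object of "bargained".
Boundaries crossed, outermost first: [Ø], [that], [that] — 3 in total.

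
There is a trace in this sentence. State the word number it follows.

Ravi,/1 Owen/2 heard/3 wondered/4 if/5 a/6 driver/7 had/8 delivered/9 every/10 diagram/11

The displaced element is "Ravi" (word 1).
It is linked across 1 clause boundary (Ø).
It functions as the subject of "wondered", so the gap sits immediately after word 3 ("heard").
Base order: Owen heard that Ravi wondered if a driver had delivered every diagram.

3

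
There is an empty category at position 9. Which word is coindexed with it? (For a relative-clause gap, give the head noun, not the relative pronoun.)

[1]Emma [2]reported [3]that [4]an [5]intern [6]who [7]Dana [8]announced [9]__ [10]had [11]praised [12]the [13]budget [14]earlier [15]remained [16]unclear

5

The gap at 9 is the subject of "praised", inside a relative clause.
The relative pronoun is "who" (word 6); it is bound by the head noun immediately before it.
Its filler is the head noun "intern", at word 5.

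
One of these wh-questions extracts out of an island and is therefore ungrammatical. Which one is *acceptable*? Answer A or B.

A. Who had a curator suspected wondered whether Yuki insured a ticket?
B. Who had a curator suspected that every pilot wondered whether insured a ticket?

In B, the wh-phrase is extracted from inside a wh-island (introduced by "whether"), which blocks movement.
In A, the extraction path crosses only that-complement boundaries, which are transparent.
So A is grammatical.

A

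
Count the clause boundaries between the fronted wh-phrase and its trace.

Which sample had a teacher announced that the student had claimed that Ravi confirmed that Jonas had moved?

3

"which sample" is extracted from the object of "moved".
Boundaries crossed, outermost first: [that], [that], [that] — 3 in total.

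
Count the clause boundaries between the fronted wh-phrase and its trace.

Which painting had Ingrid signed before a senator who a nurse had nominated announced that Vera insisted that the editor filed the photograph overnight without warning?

0

"which painting" originates inside the matrix clause — no clause boundary is crossed.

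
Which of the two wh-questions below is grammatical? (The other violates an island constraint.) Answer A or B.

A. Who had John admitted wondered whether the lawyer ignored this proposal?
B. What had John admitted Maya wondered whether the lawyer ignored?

In B, the wh-phrase is extracted from inside a wh-island (introduced by "whether"), which blocks movement.
In A, the extraction path crosses only that-complement boundaries, which are transparent.
So A is grammatical.

A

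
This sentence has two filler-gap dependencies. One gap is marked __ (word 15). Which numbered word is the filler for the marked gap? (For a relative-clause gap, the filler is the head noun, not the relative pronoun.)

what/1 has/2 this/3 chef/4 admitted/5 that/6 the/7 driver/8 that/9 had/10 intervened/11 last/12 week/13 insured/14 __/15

1

The marked gap is the direct object of "insured".
Its filler is the fronted wh-phrase "what", at word 1.
(The other dependency links word 8 to a gap after word 9.)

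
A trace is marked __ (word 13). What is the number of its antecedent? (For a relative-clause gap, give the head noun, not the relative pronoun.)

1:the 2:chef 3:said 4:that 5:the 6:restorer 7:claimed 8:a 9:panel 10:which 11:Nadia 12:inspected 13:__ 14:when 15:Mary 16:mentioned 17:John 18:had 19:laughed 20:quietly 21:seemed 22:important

The gap at 13 is the object of "inspected", inside a relative clause.
The relative pronoun is "which" (word 10); it is bound by the head noun immediately before it.
Its filler is the head noun "panel", at word 9.

9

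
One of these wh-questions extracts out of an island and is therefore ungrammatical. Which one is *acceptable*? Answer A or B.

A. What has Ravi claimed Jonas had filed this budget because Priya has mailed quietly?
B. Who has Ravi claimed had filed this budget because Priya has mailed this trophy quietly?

In A, the wh-phrase is extracted from inside an adjunct island (introduced by "because"), which blocks movement.
In B, the extraction path crosses only that-complement boundaries, which are transparent.
So B is grammatical.

B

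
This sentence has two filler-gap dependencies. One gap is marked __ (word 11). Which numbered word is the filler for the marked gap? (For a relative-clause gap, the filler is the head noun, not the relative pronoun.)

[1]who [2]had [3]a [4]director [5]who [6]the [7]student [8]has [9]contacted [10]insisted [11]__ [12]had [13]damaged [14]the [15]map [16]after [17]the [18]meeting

1

The marked gap is the subject of "damaged".
Its filler is the fronted wh-phrase "who", at word 1.
(The other dependency links word 4 to a gap after word 9.)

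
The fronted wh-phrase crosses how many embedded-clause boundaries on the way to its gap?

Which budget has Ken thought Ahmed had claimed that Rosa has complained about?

2

"which budget" is extracted from the PP object of "complained".
Boundaries crossed, outermost first: [Ø], [that] — 2 in total.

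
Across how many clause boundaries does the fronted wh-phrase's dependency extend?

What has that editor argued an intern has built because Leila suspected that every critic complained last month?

"what" is extracted from the object of "built".
Boundaries crossed, outermost first: [Ø] — 1 in total.

1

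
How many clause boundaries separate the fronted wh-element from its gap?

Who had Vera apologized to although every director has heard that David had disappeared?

"who" originates inside the matrix clause — no clause boundary is crossed.

0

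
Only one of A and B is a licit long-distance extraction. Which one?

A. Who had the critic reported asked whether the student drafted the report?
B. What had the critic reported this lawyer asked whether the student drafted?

In B, the wh-phrase is extracted from inside a wh-island (introduced by "whether"), which blocks movement.
In A, the extraction path crosses only that-complement boundaries, which are transparent.
So A is grammatical.

A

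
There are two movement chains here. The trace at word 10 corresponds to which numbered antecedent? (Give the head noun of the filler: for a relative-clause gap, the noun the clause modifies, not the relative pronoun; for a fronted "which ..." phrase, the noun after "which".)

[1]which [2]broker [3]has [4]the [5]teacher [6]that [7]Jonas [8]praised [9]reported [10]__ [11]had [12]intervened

The marked gap is the subject of "intervened".
Its filler is the fronted wh-phrase "which broker", at word 2.
(The other dependency links word 5 to a gap after word 8.)

2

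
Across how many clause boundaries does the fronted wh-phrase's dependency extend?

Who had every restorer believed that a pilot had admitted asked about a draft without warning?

2

"who" is extracted from the subject of "asked".
Boundaries crossed, outermost first: [that], [Ø] — 2 in total.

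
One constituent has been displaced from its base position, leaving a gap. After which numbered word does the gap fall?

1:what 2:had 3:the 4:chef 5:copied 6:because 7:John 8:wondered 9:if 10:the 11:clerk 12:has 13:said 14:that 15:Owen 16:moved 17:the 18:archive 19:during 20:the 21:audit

The displaced element is "what" (word 1).
It functions as the direct object of "copied", so the gap sits immediately after word 5 ("copied").
Base order: The chef had copied what because John wondered if the clerk has said that Owen moved the archive during the audit.

5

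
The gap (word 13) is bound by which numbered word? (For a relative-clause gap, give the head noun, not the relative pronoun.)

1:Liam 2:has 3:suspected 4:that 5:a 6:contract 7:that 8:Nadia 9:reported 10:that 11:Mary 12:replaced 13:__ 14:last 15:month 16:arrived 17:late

The gap at 13 is the object of "replaced", inside a relative clause.
The relative pronoun is "that" (word 7); it is bound by the head noun immediately before it.
Its filler is the head noun "contract", at word 6.

6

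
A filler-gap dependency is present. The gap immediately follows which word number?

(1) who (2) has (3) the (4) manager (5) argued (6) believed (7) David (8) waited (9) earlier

The displaced element is "who" (word 1).
It is linked across 1 clause boundary (Ø).
It functions as the subject of "believed", so the gap sits immediately after word 5 ("argued").
Base order: The manager has argued that who believed David waited earlier.

5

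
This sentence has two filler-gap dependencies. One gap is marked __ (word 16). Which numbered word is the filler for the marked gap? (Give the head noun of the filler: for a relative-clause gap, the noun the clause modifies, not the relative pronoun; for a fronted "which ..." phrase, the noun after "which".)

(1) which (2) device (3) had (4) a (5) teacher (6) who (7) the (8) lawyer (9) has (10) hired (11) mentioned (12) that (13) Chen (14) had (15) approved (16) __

2

The marked gap is the direct object of "approved".
Its filler is the fronted wh-phrase "which device", at word 2.
(The other dependency links word 5 to a gap after word 10.)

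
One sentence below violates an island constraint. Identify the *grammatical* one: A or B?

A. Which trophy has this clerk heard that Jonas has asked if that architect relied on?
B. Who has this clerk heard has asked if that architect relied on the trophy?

In A, the wh-phrase is extracted from inside a wh-island (introduced by "if"), which blocks movement.
In B, the extraction path crosses only that-complement boundaries, which are transparent.
So B is grammatical.

B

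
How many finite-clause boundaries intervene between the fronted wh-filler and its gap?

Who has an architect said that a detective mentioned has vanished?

2

"who" is extracted from the subject of "vanished".
Boundaries crossed, outermost first: [that], [Ø] — 2 in total.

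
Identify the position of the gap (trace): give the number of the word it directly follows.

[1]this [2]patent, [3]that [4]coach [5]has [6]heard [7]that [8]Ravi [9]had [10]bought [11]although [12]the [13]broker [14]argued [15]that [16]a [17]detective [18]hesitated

The displaced element is "this patent" (word 2).
It is linked across 1 clause boundary (that).
It functions as the direct object of "bought", so the gap sits immediately after word 10 ("bought").
Base order: That coach has heard that Ravi had bought this patent although the broker argued that a detective hesitated.

10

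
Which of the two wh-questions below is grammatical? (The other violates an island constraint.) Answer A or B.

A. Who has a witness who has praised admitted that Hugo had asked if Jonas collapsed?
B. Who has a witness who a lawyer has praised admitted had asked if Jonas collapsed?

B

In A, the wh-phrase is extracted from inside a complex-NP island (relative clause) (introduced by "who"), which blocks movement.
In B, the extraction path crosses only that-complement boundaries, which are transparent.
So B is grammatical.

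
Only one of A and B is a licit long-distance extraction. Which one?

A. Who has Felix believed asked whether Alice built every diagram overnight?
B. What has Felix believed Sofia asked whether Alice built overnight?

In B, the wh-phrase is extracted from inside a wh-island (introduced by "whether"), which blocks movement.
In A, the extraction path crosses only that-complement boundaries, which are transparent.
So A is grammatical.

A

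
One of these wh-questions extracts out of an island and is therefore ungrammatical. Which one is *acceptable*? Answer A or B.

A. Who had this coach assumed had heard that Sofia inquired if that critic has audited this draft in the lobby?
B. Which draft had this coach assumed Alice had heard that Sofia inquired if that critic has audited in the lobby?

A

In B, the wh-phrase is extracted from inside a wh-island (introduced by "if"), which blocks movement.
In A, the extraction path crosses only that-complement boundaries, which are transparent.
So A is grammatical.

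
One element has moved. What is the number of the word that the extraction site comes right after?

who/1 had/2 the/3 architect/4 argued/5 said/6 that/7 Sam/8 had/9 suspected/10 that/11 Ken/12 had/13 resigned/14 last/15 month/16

5

The displaced element is "who" (word 1).
It is linked across 1 clause boundary (Ø).
It functions as the subject of "said", so the gap sits immediately after word 5 ("argued").
Base order: The architect had argued who said that Sam had suspected that Ken had resigned last month.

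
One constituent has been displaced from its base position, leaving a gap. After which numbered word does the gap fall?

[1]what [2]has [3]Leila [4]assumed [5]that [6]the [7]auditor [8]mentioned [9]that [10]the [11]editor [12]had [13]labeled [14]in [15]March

13

The displaced element is "what" (word 1).
It is linked across 2 clause boundaries (that → that).
It functions as the direct object of "labeled", so the gap sits immediately after word 13 ("labeled").
Base order: Leila has assumed that the auditor mentioned that the editor had labeled what in March.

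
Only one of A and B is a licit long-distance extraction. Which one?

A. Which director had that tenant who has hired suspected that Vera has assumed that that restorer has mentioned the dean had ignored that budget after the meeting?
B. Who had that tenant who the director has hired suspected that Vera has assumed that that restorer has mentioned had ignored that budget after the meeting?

In A, the wh-phrase is extracted from inside a complex-NP island (relative clause) (introduced by "who"), which blocks movement.
In B, the extraction path crosses only that-complement boundaries, which are transparent.
So B is grammatical.

B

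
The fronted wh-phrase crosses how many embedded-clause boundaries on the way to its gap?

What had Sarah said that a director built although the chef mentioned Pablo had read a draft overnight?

"what" is extracted from the object of "built".
Boundaries crossed, outermost first: [that] — 1 in total.

1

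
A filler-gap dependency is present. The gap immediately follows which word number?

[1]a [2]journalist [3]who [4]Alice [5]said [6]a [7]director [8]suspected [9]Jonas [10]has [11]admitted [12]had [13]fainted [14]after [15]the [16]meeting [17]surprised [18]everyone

11

The displaced element is "a journalist" (word 2).
It is linked across 3 clause boundaries (Ø → Ø → Ø).
It functions as the subject of "fainted", so the gap sits immediately after word 11 ("admitted").
Base order: Alice said a director suspected Jonas has admitted that a journalist had fainted after the meeting.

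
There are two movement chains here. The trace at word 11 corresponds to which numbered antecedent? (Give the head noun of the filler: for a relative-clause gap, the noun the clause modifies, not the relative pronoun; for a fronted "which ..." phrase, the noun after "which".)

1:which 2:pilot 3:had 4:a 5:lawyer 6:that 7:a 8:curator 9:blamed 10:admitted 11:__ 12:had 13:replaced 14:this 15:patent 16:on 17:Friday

2

The marked gap is the subject of "replaced".
Its filler is the fronted wh-phrase "which pilot", at word 2.
(The other dependency links word 5 to a gap after word 9.)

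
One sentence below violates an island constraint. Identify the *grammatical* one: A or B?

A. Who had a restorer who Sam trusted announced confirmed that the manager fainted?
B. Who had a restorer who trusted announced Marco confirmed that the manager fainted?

In B, the wh-phrase is extracted from inside a complex-NP island (relative clause) (introduced by "who"), which blocks movement.
In A, the extraction path crosses only that-complement boundaries, which are transparent.
So A is grammatical.

A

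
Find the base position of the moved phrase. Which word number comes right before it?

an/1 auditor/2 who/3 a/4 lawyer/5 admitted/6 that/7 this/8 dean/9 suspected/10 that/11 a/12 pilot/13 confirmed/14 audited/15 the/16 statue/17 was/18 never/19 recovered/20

The displaced element is "an auditor" (word 2).
It is linked across 3 clause boundaries (that → that → Ø).
It functions as the subject of "audited", so the gap sits immediately after word 14 ("confirmed").
Base order: A lawyer admitted that this dean suspected that a pilot confirmed an auditor audited the statue.

14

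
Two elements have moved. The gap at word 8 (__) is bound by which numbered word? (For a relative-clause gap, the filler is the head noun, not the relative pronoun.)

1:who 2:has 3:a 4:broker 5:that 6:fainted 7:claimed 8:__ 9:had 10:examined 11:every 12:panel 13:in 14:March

1

The marked gap is the subject of "examined".
Its filler is the fronted wh-phrase "who", at word 1.
(The other dependency links word 4 to a gap after word 5.)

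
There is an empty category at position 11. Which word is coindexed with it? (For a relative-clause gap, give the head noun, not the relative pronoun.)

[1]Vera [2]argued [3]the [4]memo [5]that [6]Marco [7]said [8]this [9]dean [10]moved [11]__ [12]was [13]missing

The gap at 11 is the object of "moved", inside a relative clause.
The relative pronoun is "that" (word 5); it is bound by the head noun immediately before it.
Its filler is the head noun "memo", at word 4.

4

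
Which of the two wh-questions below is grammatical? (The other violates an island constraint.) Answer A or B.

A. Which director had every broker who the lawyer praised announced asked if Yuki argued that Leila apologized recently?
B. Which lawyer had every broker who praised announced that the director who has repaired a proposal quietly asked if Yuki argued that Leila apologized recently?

A

In B, the wh-phrase is extracted from inside a complex-NP island (relative clause) (introduced by "who"), which blocks movement.
In A, the extraction path crosses only that-complement boundaries, which are transparent.
So A is grammatical.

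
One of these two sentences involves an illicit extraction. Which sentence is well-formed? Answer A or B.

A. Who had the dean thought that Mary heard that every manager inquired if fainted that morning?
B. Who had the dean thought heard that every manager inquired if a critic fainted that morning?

B

In A, the wh-phrase is extracted from inside a wh-island (introduced by "if"), which blocks movement.
In B, the extraction path crosses only that-complement boundaries, which are transparent.
So B is grammatical.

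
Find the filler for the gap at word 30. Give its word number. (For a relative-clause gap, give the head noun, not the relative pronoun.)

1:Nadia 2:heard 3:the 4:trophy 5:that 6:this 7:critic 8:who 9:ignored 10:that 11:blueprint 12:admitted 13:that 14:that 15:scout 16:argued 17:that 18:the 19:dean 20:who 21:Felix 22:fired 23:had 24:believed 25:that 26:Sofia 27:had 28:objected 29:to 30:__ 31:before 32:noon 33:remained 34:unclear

The gap at 30 is the prepositional object of "objected", inside a relative clause.
The relative pronoun is "that" (word 5); it is bound by the head noun immediately before it.
Its filler is the head noun "trophy", at word 4.

4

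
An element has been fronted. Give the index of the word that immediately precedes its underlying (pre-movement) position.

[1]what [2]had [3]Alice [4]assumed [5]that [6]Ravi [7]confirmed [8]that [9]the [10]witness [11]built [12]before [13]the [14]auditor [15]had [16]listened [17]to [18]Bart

11

The displaced element is "what" (word 1).
It is linked across 2 clause boundaries (that → that).
It functions as the direct object of "built", so the gap sits immediately after word 11 ("built").
Base order: Alice had assumed that Ravi confirmed that the witness built what before the auditor had listened to Bart.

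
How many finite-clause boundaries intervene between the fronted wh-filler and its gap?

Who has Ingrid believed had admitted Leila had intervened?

"who" is extracted from the subject of "admitted".
Boundaries crossed, outermost first: [Ø] — 1 in total.

1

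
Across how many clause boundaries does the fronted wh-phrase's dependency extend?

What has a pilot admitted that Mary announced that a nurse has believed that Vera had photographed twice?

3

"what" is extracted from the object of "photographed".
Boundaries crossed, outermost first: [that], [that], [that] — 3 in total.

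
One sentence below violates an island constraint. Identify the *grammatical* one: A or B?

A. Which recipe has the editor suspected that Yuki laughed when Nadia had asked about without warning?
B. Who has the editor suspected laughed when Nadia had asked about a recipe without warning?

In A, the wh-phrase is extracted from inside an adjunct island (introduced by "when"), which blocks movement.
In B, the extraction path crosses only that-complement boundaries, which are transparent.
So B is grammatical.

B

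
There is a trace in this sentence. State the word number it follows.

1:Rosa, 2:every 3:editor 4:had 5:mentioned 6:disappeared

5

The displaced element is "Rosa" (word 1).
It is linked across 1 clause boundary (Ø).
It functions as the subject of "disappeared", so the gap sits immediately after word 5 ("mentioned").
Base order: Every editor had mentioned that Rosa disappeared.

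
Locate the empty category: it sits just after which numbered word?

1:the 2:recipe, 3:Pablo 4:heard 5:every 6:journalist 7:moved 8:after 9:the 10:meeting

7

The displaced element is "the recipe" (word 2).
It is linked across 1 clause boundary (Ø).
It functions as the direct object of "moved", so the gap sits immediately after word 7 ("moved").
Base order: Pablo heard every journalist moved the recipe after the meeting.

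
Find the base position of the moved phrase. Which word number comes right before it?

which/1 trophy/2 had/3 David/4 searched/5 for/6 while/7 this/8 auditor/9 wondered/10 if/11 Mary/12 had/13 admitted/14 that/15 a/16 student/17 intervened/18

The displaced element is "which trophy" (word 2).
It functions as the object of the preposition "for" of "searched", so the gap sits immediately after word 6 ("for").
Base order: David had searched for which trophy while this auditor wondered if Mary had admitted that a student intervened.

6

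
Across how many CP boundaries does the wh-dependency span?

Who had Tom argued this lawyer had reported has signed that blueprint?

"who" is extracted from the subject of "signed".
Boundaries crossed, outermost first: [Ø], [Ø] — 2 in total.

2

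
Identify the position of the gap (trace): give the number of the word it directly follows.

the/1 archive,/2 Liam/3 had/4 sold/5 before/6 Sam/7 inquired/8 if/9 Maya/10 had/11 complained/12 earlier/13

5

The displaced element is "the archive" (word 2).
It functions as the direct object of "sold", so the gap sits immediately after word 5 ("sold").
Base order: Liam had sold the archive before Sam inquired if Maya had complained earlier.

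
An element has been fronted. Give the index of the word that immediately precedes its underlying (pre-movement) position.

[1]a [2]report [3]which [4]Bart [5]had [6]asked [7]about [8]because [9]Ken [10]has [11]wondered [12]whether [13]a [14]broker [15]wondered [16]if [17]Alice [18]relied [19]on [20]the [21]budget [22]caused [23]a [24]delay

The displaced element is "a report" (word 2).
It functions as the object of the preposition "about" of "asked", so the gap sits immediately after word 7 ("about").
Base order: Bart had asked about a report because Ken has wondered whether a broker wondered if Alice relied on the budget.

7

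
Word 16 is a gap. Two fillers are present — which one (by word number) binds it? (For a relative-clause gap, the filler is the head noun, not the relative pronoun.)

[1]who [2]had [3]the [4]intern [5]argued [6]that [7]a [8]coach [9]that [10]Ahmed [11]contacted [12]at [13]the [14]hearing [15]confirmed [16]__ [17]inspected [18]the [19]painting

The marked gap is the subject of "inspected".
Its filler is the fronted wh-phrase "who", at word 1.
(The other dependency links word 8 to a gap after word 11.)

1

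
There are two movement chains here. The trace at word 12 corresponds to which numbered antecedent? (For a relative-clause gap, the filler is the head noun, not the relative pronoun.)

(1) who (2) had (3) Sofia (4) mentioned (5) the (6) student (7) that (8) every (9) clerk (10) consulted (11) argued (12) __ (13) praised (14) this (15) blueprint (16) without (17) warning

The marked gap is the subject of "praised".
Its filler is the fronted wh-phrase "who", at word 1.
(The other dependency links word 6 to a gap after word 10.)

1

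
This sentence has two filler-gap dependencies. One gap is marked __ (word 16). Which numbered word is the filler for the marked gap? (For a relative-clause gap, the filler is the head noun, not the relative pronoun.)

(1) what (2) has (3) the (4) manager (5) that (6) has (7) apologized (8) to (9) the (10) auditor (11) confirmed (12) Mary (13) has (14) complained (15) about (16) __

1

The marked gap is the object of the preposition "about" of "complained".
Its filler is the fronted wh-phrase "what", at word 1.
(The other dependency links word 4 to a gap after word 5.)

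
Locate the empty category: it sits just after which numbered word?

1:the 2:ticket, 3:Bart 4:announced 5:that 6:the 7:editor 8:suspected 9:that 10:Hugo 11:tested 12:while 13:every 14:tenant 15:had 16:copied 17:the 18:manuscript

11

The displaced element is "the ticket" (word 2).
It is linked across 2 clause boundaries (that → that).
It functions as the direct object of "tested", so the gap sits immediately after word 11 ("tested").
Base order: Bart announced that the editor suspected that Hugo tested the ticket while every tenant had copied the manuscript.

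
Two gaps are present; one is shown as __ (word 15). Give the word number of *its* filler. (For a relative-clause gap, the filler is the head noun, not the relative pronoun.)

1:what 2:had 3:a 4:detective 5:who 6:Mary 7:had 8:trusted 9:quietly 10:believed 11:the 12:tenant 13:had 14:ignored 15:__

The marked gap is the direct object of "ignored".
Its filler is the fronted wh-phrase "what", at word 1.
(The other dependency links word 4 to a gap after word 8.)

1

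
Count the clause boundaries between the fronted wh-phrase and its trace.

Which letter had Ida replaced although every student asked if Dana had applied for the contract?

0

"which letter" originates inside the matrix clause — no clause boundary is crossed.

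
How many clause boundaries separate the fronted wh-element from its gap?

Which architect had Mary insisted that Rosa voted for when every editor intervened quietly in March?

1

"which architect" is extracted from the PP object of "voted".
Boundaries crossed, outermost first: [that] — 1 in total.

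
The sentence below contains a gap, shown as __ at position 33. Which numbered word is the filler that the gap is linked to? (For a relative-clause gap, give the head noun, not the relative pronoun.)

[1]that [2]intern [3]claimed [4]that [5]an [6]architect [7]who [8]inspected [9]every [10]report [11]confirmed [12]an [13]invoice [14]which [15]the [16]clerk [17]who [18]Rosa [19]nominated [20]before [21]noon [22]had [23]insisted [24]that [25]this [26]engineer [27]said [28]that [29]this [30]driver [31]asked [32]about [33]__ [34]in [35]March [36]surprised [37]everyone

The gap at 33 is the prepositional object of "asked", inside a relative clause.
The relative pronoun is "which" (word 14); it is bound by the head noun immediately before it.
Its filler is the head noun "invoice", at word 13.

13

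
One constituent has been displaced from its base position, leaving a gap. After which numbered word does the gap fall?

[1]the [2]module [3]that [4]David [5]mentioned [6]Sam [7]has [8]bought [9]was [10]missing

The displaced element is "the module" (word 2).
It is linked across 1 clause boundary (Ø).
It functions as the direct object of "bought", so the gap sits immediately after word 8 ("bought").
Base order: David mentioned Sam has bought the module.

8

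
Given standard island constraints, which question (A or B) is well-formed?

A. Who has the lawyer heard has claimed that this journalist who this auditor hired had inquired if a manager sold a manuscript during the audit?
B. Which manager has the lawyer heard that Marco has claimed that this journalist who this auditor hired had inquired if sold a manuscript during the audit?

In B, the wh-phrase is extracted from inside a wh-island (introduced by "if"), which blocks movement.
In A, the extraction path crosses only that-complement boundaries, which are transparent.
So A is grammatical.

A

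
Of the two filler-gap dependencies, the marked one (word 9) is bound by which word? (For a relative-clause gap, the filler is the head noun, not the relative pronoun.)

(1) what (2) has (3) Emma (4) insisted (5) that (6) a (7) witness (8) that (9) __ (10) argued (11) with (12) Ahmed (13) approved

The marked gap is inside the relative clause, the subject of "argued".
Its filler is the head noun "witness" (via "that"), at word 7.
(The other dependency links word 1 to a gap after word 13.)

7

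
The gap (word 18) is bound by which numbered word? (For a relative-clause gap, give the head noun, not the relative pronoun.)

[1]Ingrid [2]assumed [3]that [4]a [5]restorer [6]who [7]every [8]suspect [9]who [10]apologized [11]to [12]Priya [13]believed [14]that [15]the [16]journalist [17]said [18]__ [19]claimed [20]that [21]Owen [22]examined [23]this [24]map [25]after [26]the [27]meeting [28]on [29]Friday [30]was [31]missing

The gap at 18 is the subject of "claimed", inside a relative clause.
The relative pronoun is "who" (word 6); it is bound by the head noun immediately before it.
Its filler is the head noun "restorer", at word 5.

5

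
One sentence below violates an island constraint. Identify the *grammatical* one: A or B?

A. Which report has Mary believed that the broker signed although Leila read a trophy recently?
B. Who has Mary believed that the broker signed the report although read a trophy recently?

A

In B, the wh-phrase is extracted from inside an adjunct island (introduced by "although"), which blocks movement.
In A, the extraction path crosses only that-complement boundaries, which are transparent.
So A is grammatical.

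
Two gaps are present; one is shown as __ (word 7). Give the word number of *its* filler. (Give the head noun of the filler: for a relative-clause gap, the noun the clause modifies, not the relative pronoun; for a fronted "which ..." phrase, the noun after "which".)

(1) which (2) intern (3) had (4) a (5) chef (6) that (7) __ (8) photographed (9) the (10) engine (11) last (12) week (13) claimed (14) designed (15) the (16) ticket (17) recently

The marked gap is inside the relative clause, the subject of "photographed".
Its filler is the head noun "chef" (via "that"), at word 5.
(The other dependency links word 2 to a gap after word 13.)

5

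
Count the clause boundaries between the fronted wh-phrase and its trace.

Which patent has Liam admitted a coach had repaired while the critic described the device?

1

"which patent" is extracted from the object of "repaired".
Boundaries crossed, outermost first: [Ø] — 1 in total.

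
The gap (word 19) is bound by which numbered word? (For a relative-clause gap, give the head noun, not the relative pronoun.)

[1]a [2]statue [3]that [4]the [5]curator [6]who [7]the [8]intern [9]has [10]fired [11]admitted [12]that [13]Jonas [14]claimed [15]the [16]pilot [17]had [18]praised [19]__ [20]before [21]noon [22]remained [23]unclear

2

The gap at 19 is the object of "praised", inside a relative clause.
The relative pronoun is "that" (word 3); it is bound by the head noun immediately before it.
Its filler is the head noun "statue", at word 2.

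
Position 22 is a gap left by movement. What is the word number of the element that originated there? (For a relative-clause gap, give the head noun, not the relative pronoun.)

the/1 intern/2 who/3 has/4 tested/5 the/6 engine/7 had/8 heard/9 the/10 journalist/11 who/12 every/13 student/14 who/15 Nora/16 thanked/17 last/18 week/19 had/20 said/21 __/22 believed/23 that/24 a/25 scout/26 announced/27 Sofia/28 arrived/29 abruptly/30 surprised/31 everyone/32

11

The gap at 22 is the subject of "believed", inside a relative clause.
The relative pronoun is "who" (word 12); it is bound by the head noun immediately before it.
Its filler is the head noun "journalist", at word 11.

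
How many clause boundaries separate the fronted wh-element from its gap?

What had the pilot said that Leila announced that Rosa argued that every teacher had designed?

"what" is extracted from the object of "designed".
Boundaries crossed, outermost first: [that], [that], [that] — 3 in total.

3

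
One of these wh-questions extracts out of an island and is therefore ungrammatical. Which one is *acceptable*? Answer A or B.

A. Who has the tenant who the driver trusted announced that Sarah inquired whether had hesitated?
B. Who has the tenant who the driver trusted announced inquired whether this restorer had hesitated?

B

In A, the wh-phrase is extracted from inside a wh-island (introduced by "whether"), which blocks movement.
In B, the extraction path crosses only that-complement boundaries, which are transparent.
So B is grammatical.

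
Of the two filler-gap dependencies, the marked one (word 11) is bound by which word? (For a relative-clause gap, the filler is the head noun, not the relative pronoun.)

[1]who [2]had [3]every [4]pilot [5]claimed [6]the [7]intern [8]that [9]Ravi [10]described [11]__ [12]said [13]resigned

7

The marked gap is inside the relative clause, the direct object of "described".
Its filler is the head noun "intern" (via "that"), at word 7.
(The other dependency links word 1 to a gap after word 12.)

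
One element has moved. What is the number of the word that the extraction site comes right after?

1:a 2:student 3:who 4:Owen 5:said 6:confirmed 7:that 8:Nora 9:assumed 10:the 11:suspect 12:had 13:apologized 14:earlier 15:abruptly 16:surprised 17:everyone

5

The displaced element is "a student" (word 2).
It is linked across 1 clause boundary (Ø).
It functions as the subject of "confirmed", so the gap sits immediately after word 5 ("said").
Base order: Owen said that a student confirmed that Nora assumed the suspect had apologized earlier abruptly.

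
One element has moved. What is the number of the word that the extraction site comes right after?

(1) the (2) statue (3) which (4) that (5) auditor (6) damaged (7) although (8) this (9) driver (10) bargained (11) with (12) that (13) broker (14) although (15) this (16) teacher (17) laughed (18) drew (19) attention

The displaced element is "the statue" (word 2).
It functions as the direct object of "damaged", so the gap sits immediately after word 6 ("damaged").
Base order: That auditor damaged the statue although this driver bargained with that broker although this teacher laughed.

6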